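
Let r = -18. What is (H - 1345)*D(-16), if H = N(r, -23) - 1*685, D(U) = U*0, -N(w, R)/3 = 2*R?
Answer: 0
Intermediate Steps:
N(w, R) = -6*R
D(U) = 0
H = -547 (H = -6*(-23) - 1*685 = 138 - 685 = -547)
(H - 1345)*D(-16) = (-547 - 1345)*0 = -1892*0 = 0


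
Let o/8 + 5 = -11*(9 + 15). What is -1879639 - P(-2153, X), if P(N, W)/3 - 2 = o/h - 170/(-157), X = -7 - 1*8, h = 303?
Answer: -29805244411/15857 ≈ -1.8796e+6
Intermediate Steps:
o = -2152 (o = -40 + 8*(-11*(9 + 15)) = -40 + 8*(-11*24) = -40 + 8*(-264) = -40 - 2112 = -2152)
X = -15 (X = -7 - 8 = -15)
P(N, W) = -191212/15857 (P(N, W) = 6 + 3*(-2152/303 - 170/(-157)) = 6 + 3*(-2152*1/303 - 170*(-1/157)) = 6 + 3*(-2152/303 + 170/157) = 6 + 3*(-286354/47571) = 6 - 286354/15857 = -191212/15857)
-1879639 - P(-2153, X) = -1879639 - 1*(-191212/15857) = -1879639 + 191212/15857 = -29805244411/15857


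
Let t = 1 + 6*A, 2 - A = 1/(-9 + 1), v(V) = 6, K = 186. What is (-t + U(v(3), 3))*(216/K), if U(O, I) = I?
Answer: -387/31 ≈ -12.484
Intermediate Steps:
A = 17/8 (A = 2 - 1/(-9 + 1) = 2 - 1/(-8) = 2 - 1*(-⅛) = 2 + ⅛ = 17/8 ≈ 2.1250)
t = 55/4 (t = 1 + 6*(17/8) = 1 + 51/4 = 55/4 ≈ 13.750)
(-t + U(v(3), 3))*(216/K) = (-1*55/4 + 3)*(216/186) = (-55/4 + 3)*(216*(1/186)) = -43/4*36/31 = -387/31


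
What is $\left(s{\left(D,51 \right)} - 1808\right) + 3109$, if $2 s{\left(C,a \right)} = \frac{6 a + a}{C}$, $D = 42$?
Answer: $\frac{5221}{4} \approx 1305.3$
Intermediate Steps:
$s{\left(C,a \right)} = \frac{7 a}{2 C}$ ($s{\left(C,a \right)} = \frac{\left(6 a + a\right) \frac{1}{C}}{2} = \frac{7 a \frac{1}{C}}{2} = \frac{7 a}{2 C}$)
$\left(s{\left(D,51 \right)} - 1808\right) + 3109 = \left(\frac{7}{2} \cdot 51 \cdot \frac{1}{42} - 1808\right) + 3109 = \left(\frac{17}{4} - 1808\right) + 3109 = - \frac{7215}{4} + 3109 = \frac{5221}{4}$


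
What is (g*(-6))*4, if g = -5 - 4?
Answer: 216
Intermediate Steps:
g = -9
(g*(-6))*4 = -9*(-6)*4 = 54*4 = 216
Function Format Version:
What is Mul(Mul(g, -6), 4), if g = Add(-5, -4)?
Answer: 216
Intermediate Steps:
g = -9
Mul(Mul(g, -6), 4) = Mul(Mul(-9, -6), 4) = Mul(54, 4) = 216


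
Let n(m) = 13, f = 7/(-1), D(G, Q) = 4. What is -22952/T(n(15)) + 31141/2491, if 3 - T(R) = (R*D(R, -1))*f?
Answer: -45744685/914197 ≈ -50.038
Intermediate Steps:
f = -7 (f = 7*(-1) = -7)
T(R) = 3 + 28*R (T(R) = 3 - R*4*(-7) = 3 - 4*R*(-7) = 3 - (-28)*R = 3 + 28*R)
-22952/T(n(15)) + 31141/2491 = -22952/(3 + 28*13) + 31141/2491 = -22952/(3 + 364) + 31141*(1/2491) = -22952/367 + 31141/2491 = -45744685/914197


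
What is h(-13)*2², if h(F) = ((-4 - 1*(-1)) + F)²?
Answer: 1024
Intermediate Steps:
h(F) = (-3 + F)² (h(F) = ((-4 + 1) + F)² = (-3 + F)²)
h(-13)*2² = (-3 - 13)²*2² = (-16)²*4 = 256*4 = 1024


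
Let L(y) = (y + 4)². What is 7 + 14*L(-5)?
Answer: 21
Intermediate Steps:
L(y) = (4 + y)²
7 + 14*L(-5) = 7 + 14*(4 - 5)² = 7 + 14*(-1)² = 7 + 14*1 = 7 + 14 = 21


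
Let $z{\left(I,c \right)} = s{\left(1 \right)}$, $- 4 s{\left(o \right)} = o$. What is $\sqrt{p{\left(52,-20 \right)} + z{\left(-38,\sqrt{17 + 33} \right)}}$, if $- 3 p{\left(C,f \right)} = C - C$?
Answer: $\frac{i}{2} \approx 0.5 i$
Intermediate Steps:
$p{\left(C,f \right)} = 0$ ($p{\left(C,f \right)} = - \frac{C - C}{3} = \left(- \frac{1}{3}\right) 0 = 0$)
$s{\left(o \right)} = - \frac{o}{4}$
$z{\left(I,c \right)} = - \frac{1}{4}$ ($z{\left(I,c \right)} = \left(- \frac{1}{4}\right) 1 = - \frac{1}{4}$)
$\sqrt{p{\left(52,-20 \right)} + z{\left(-38,\sqrt{17 + 33} \right)}} = \sqrt{0 - \frac{1}{4}} = \sqrt{- \frac{1}{4}} = \frac{i}{2}$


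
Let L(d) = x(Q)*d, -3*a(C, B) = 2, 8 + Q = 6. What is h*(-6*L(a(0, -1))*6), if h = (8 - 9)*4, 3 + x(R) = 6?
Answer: -288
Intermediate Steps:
Q = -2 (Q = -8 + 6 = -2)
a(C, B) = -⅔ (a(C, B) = -⅓*2 = -⅔)
x(R) = 3 (x(R) = -3 + 6 = 3)
h = -4 (h = -1*4 = -4)
L(d) = 3*d
h*(-6*L(a(0, -1))*6) = -4*(-18*(-2)/3)*6 = -4*(-6*(-2))*6 = -48*6 = -4*72 = -288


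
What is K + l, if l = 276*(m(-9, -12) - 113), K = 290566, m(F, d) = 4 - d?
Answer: 263794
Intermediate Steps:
l = -26772 (l = 276*((4 - 1*(-12)) - 113) = 276*((4 + 12) - 113) = 276*(16 - 113) = 276*(-97) = -26772)
K + l = 290566 - 26772 = 263794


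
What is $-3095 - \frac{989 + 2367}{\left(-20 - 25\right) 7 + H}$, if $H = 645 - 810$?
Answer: $- \frac{370561}{120} \approx -3088.0$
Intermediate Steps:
$H = -165$
$-3095 - \frac{989 + 2367}{\left(-20 - 25\right) 7 + H} = -3095 - \frac{989 + 2367}{\left(-20 - 25\right) 7 - 165} = -3095 - \frac{3356}{\left(-45\right) 7 - 165} = -3095 - \frac{3356}{-315 - 165} = -3095 - \frac{3356}{-480} = -3095 - 3356 \left(- \frac{1}{480}\right) = -3095 - - \frac{839}{120} = -3095 + \frac{839}{120} = - \frac{370561}{120}$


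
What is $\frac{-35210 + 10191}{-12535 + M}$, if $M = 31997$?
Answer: $- \frac{25019}{19462} \approx -1.2855$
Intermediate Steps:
$\frac{-35210 + 10191}{-12535 + M} = \frac{-35210 + 10191}{-12535 + 31997} = - \frac{25019}{19462}$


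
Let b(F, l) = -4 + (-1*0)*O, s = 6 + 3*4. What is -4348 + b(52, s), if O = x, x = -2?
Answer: -4352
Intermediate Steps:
O = -2
s = 18 (s = 6 + 12 = 18)
b(F, l) = -4 (b(F, l) = -4 - 1*0*(-2) = -4 + 0*(-2) = -4 + 0 = -4)
-4348 + b(52, s) = -4348 - 4 = -4352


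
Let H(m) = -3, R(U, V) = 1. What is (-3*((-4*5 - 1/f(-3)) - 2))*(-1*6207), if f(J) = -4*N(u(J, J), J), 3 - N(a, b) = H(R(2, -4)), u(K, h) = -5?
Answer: -3271089/8 ≈ -4.0889e+5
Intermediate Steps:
N(a, b) = 6 (N(a, b) = 3 - 1*(-3) = 3 + 3 = 6)
f(J) = -24 (f(J) = -4*6 = -24)
(-3*((-4*5 - 1/f(-3)) - 2))*(-1*6207) = (-3*((-4*5 - 1/(-24)) - 2))*(-1*6207) = -3*((-20 - 1*(-1/24)) - 2)*(-6207) = -3*((-20 + 1/24) - 2)*(-6207) = -3*(-479/24 - 2)*(-6207) = -3*(-527/24)*(-6207) = (527/8)*(-6207) = -3271089/8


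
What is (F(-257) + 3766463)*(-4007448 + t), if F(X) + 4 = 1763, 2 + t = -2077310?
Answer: -22928726496720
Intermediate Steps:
t = -2077312 (t = -2 - 2077310 = -2077312)
F(X) = 1759 (F(X) = -4 + 1763 = 1759)
(F(-257) + 3766463)*(-4007448 + t) = (1759 + 3766463)*(-4007448 - 2077312) = 3768222*(-6084760) = -22928726496720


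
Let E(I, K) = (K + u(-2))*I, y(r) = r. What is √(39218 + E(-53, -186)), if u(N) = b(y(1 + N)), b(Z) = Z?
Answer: √49129 ≈ 221.65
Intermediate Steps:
u(N) = 1 + N
E(I, K) = I*(-1 + K) (E(I, K) = (K + (1 - 2))*I = (K - 1)*I = (-1 + K)*I = I*(-1 + K))
√(39218 + E(-53, -186)) = √(39218 - 53*(-1 - 186)) = √(39218 - 53*(-187)) = √(39218 + 9911) = √49129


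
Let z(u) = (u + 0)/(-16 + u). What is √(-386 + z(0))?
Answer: I*√386 ≈ 19.647*I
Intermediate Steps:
z(u) = u/(-16 + u)
√(-386 + z(0)) = √(-386 + 0/(-16 + 0)) = √(-386 + 0/(-16)) = √(-386 + 0*(-1/16)) = √(-386 + 0) = √(-386) = I*√386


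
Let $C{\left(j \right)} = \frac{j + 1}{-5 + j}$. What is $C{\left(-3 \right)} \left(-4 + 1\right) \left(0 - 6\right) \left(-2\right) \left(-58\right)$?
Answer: $522$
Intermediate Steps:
$C{\left(j \right)} = \frac{1 + j}{-5 + j}$
$C{\left(-3 \right)} \left(-4 + 1\right) \left(0 - 6\right) \left(-2\right) \left(-58\right) = \frac{1 - 3}{-5 - 3} \left(-4 + 1\right) \left(0 - 6\right) \left(-2\right) \left(-58\right) = \frac{1}{-8} \left(-2\right) - 3 \left(0 - 6\right) \left(-2\right) \left(-58\right) = \left(- \frac{1}{8}\right) \left(-2\right) \left(-3\right) \left(-6\right) \left(-2\right) \left(-58\right) = \frac{18 \left(-2\right)}{4} \left(-58\right) = \frac{1}{4} \left(-36\right) \left(-58\right) = \left(-9\right) \left(-58\right) = 522$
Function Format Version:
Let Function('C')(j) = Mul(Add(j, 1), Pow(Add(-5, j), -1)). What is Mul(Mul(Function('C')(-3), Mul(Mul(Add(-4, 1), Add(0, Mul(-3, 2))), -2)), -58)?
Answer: 522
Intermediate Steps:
Function('C')(j) = Mul(Pow(Add(-5, j), -1), Add(1, j)) (Function('C')(j) = Mul(Add(1, j), Pow(Add(-5, j), -1)) = Mul(Pow(Add(-5, j), -1), Add(1, j)))
Mul(Mul(Function('C')(-3), Mul(Mul(Add(-4, 1), Add(0, Mul(-3, 2))), -2)), -58) = Mul(Mul(Mul(Pow(Add(-5, -3), -1), Add(1, -3)), Mul(Mul(Add(-4, 1), Add(0, Mul(-3, 2))), -2)), -58) = Mul(Mul(Mul(Pow(-8, -1), -2), Mul(Mul(-3, Add(0, -6)), -2)), -58) = Mul(Mul(Mul(Rational(-1, 8), -2), Mul(Mul(-3, -6), -2)), -58) = Mul(Mul(Rational(1, 4), Mul(18, -2)), -58) = Mul(Mul(Rational(1, 4), -36), -58) = Mul(-9, -58) = 522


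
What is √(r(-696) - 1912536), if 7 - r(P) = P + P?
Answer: I*√1911137 ≈ 1382.4*I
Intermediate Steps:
r(P) = 7 - 2*P (r(P) = 7 - (P + P) = 7 - 2*P)
√(r(-696) - 1912536) = √((7 - 2*(-696)) - 1912536) = √((7 + 1392) - 1912536) = √(1399 - 1912536) = √(-1911137) = I*√1911137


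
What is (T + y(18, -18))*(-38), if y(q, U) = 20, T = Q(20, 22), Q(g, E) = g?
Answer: -1520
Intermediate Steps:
T = 20
(T + y(18, -18))*(-38) = (20 + 20)*(-38) = 40*(-38) = -1520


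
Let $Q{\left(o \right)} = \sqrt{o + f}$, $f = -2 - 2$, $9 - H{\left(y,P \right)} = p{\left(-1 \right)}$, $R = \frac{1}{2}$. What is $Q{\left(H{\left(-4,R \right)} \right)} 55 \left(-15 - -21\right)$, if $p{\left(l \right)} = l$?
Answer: $330 \sqrt{6} \approx 808.33$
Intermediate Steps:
$R = \frac{1}{2} \approx 0.5$
$H{\left(y,P \right)} = 10$ ($H{\left(y,P \right)} = 9 - -1 = 9 + 1 = 10$)
$f = -4$
$Q{\left(o \right)} = \sqrt{-4 + o}$ ($Q{\left(o \right)} = \sqrt{o - 4} = \sqrt{-4 + o}$)
$Q{\left(H{\left(-4,R \right)} \right)} 55 \left(-15 - -21\right) = \sqrt{-4 + 10} \cdot 55 \left(-15 - -21\right) = \sqrt{6} \cdot 55 \left(-15 + 21\right) = 55 \sqrt{6} \cdot 6 = 330 \sqrt{6}$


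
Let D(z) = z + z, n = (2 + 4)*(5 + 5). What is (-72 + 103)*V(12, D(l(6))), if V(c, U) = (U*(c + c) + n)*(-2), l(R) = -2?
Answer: 2232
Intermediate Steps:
n = 60 (n = 6*10 = 60)
D(z) = 2*z
V(c, U) = -120 - 4*U*c (V(c, U) = (U*(c + c) + 60)*(-2) = (U*(2*c) + 60)*(-2) = (2*U*c + 60)*(-2) = (60 + 2*U*c)*(-2) = -120 - 4*U*c)
(-72 + 103)*V(12, D(l(6))) = (-72 + 103)*(-120 - 4*2*(-2)*12) = 31*(-120 - 4*(-4)*12) = 31*(-120 + 192) = 31*72 = 2232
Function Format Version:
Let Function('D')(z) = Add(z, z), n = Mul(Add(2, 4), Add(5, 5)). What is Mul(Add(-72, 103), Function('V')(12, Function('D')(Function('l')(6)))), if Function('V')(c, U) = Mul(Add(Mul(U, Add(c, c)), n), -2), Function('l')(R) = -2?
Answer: 2232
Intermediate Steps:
n = 60 (n = Mul(6, 10) = 60)
Function('D')(z) = Mul(2, z)
Function('V')(c, U) = Add(-120, Mul(-4, U, c)) (Function('V')(c, U) = Mul(Add(Mul(U, Add(c, c)), 60), -2) = Mul(Add(Mul(U, Mul(2, c)), 60), -2) = Mul(Add(Mul(2, U, c), 60), -2) = Mul(Add(60, Mul(2, U, c)), -2) = Add(-120, Mul(-4, U, c)))
Mul(Add(-72, 103), Function('V')(12, Function('D')(Function('l')(6)))) = Mul(Add(-72, 103), Add(-120, Mul(-4, Mul(2, -2), 12))) = Mul(31, Add(-120, Mul(-4, -4, 12))) = Mul(31, Add(-120, 192)) = Mul(31, 72) = 2232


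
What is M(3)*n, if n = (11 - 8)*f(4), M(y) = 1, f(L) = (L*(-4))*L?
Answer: -192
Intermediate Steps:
f(L) = -4*L**2 (f(L) = (-4*L)*L = -4*L**2)
n = -192 (n = (11 - 8)*(-4*4**2) = 3*(-4*16) = 3*(-64) = -192)
M(3)*n = 1*(-192) = -192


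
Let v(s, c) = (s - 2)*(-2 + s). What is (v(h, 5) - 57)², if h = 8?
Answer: 441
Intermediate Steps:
v(s, c) = (-2 + s)² (v(s, c) = (-2 + s)*(-2 + s) = (-2 + s)²)
(v(h, 5) - 57)² = ((-2 + 8)² - 57)² = (6² - 57)² = (36 - 57)² = (-21)² = 441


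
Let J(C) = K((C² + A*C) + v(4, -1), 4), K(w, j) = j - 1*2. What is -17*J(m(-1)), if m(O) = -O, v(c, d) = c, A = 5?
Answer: -34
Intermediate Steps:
K(w, j) = -2 + j (K(w, j) = j - 2 = -2 + j)
J(C) = 2 (J(C) = -2 + 4 = 2)
-17*J(m(-1)) = -17*2 = -34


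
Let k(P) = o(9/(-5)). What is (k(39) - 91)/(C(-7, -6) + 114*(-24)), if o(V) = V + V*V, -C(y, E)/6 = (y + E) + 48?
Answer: 2239/73650 ≈ 0.030401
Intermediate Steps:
C(y, E) = -288 - 6*E - 6*y (C(y, E) = -6*((y + E) + 48) = -6*((E + y) + 48) = -6*(48 + E + y) = -288 - 6*E - 6*y)
o(V) = V + V²
k(P) = 36/25 (k(P) = (9/(-5))*(1 + 9/(-5)) = (9*(-⅕))*(1 + 9*(-⅕)) = -9*(1 - 9/5)/5 = -9/5*(-⅘) = 36/25)
(k(39) - 91)/(C(-7, -6) + 114*(-24)) = (36/25 - 91)/((-288 - 6*(-6) - 6*(-7)) + 114*(-24)) = -2239/(25*((-288 + 36 + 42) - 2736)) = -2239/(25*(-210 - 2736)) = -2239/25/(-2946) = -2239/25*(-1/2946) = 2239/73650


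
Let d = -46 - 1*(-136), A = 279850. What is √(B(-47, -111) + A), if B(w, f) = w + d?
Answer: √279893 ≈ 529.05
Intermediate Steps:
d = 90 (d = -46 + 136 = 90)
B(w, f) = 90 + w (B(w, f) = w + 90 = 90 + w)
√(B(-47, -111) + A) = √((90 - 47) + 279850) = √(43 + 279850) = √279893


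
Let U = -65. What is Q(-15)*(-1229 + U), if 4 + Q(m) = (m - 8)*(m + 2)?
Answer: -381730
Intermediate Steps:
Q(m) = -4 + (-8 + m)*(2 + m) (Q(m) = -4 + (m - 8)*(m + 2) = -4 + (-8 + m)*(2 + m))
Q(-15)*(-1229 + U) = (-20 + (-15)**2 - 6*(-15))*(-1229 - 65) = (-20 + 225 + 90)*(-1294) = 295*(-1294) = -381730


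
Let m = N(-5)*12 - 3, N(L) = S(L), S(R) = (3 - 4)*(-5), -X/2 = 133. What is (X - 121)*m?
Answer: -22059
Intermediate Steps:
X = -266 (X = -2*133 = -266)
S(R) = 5 (S(R) = -1*(-5) = 5)
N(L) = 5
m = 57 (m = 5*12 - 3 = 60 - 3 = 57)
(X - 121)*m = (-266 - 121)*57 = -387*57 = -22059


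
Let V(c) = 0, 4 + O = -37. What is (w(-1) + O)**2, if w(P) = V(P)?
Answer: 1681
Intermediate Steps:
O = -41 (O = -4 - 37 = -41)
w(P) = 0
(w(-1) + O)**2 = (0 - 41)**2 = (-41)**2 = 1681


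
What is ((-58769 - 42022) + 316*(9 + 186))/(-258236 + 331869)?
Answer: -39171/73633 ≈ -0.53198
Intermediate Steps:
((-58769 - 42022) + 316*(9 + 186))/(-258236 + 331869) = (-100791 + 316*195)/73633 = (-100791 + 61620)*(1/73633) = -39171*1/73633 = -39171/73633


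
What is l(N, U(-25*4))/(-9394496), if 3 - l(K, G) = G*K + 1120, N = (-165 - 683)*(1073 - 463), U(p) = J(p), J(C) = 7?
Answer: -3619843/9394496 ≈ -0.38532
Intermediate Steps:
U(p) = 7
N = -517280 (N = -848*610 = -517280)
l(K, G) = -1117 - G*K (l(K, G) = 3 - (G*K + 1120) = 3 - (1120 + G*K) = 3 + (-1120 - G*K) = -1117 - G*K)
l(N, U(-25*4))/(-9394496) = (-1117 - 1*7*(-517280))/(-9394496) = (-1117 + 3620960)*(-1/9394496) = 3619843*(-1/9394496) = -3619843/9394496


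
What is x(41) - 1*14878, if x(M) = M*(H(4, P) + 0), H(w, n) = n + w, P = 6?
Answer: -14468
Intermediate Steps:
x(M) = 10*M (x(M) = M*((6 + 4) + 0) = M*(10 + 0) = M*10 = 10*M)
x(41) - 1*14878 = 10*41 - 1*14878 = 410 - 14878 = -14468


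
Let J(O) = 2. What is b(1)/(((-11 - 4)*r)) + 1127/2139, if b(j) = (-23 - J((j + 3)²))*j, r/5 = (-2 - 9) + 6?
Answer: 214/465 ≈ 0.46022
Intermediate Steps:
r = -25 (r = 5*((-2 - 9) + 6) = 5*(-11 + 6) = 5*(-5) = -25)
b(j) = -25*j (b(j) = (-23 - 1*2)*j = (-23 - 2)*j = -25*j)
b(1)/(((-11 - 4)*r)) + 1127/2139 = (-25*1)/(((-11 - 4)*(-25))) + 1127/2139 = -25/((-15*(-25))) + 1127*(1/2139) = -25/375 + 49/93 = -25*1/375 + 49/93 = -1/15 + 49/93 = 214/465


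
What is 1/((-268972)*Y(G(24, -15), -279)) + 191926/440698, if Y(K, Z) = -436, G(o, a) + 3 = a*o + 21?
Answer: 11253753196045/25840722095408 ≈ 0.43550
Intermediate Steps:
G(o, a) = 18 + a*o (G(o, a) = -3 + (a*o + 21) = -3 + (21 + a*o) = 18 + a*o)
1/((-268972)*Y(G(24, -15), -279)) + 191926/440698 = 1/(-268972*(-436)) + 191926/440698 = -1/268972*(-1/436) + 191926*(1/440698) = 1/117271792 + 95963/220349 = 11253753196045/25840722095408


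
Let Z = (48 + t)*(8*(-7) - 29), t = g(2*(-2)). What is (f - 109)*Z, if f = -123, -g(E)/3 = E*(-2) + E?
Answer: 709920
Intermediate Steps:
g(E) = 3*E (g(E) = -3*(E*(-2) + E) = -3*(-2*E + E) = -(-3)*E = 3*E)
t = -12 (t = 3*(2*(-2)) = 3*(-4) = -12)
Z = -3060 (Z = (48 - 12)*(8*(-7) - 29) = 36*(-56 - 29) = 36*(-85) = -3060)
(f - 109)*Z = (-123 - 109)*(-3060) = -232*(-3060) = 709920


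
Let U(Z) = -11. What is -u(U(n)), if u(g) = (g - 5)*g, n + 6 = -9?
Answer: -176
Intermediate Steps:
n = -15 (n = -6 - 9 = -15)
u(g) = g*(-5 + g) (u(g) = (-5 + g)*g = g*(-5 + g))
-u(U(n)) = -(-11)*(-5 - 11) = -(-11)*(-16) = -1*176 = -176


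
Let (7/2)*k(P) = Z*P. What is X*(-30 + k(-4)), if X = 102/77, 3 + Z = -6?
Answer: -14076/539 ≈ -26.115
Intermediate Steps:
Z = -9 (Z = -3 - 6 = -9)
k(P) = -18*P/7 (k(P) = 2*(-9*P)/7 = -18*P/7)
X = 102/77 (X = 102*(1/77) = 102/77 ≈ 1.3247)
X*(-30 + k(-4)) = 102*(-30 - 18/7*(-4))/77 = 102*(-30 + 72/7)/77 = (102/77)*(-138/7) = -14076/539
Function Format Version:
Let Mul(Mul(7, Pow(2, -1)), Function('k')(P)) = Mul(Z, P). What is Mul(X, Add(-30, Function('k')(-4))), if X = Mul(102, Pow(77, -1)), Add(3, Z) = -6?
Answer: Rational(-14076, 539) ≈ -26.115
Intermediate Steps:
Z = -9 (Z = Add(-3, -6) = -9)
Function('k')(P) = Mul(Rational(-18, 7), P) (Function('k')(P) = Mul(Rational(2, 7), Mul(-9, P)) = Mul(Rational(-18, 7), P))
X = Rational(102, 77) (X = Mul(102, Rational(1, 77)) = Rational(102, 77) ≈ 1.3247)
Mul(X, Add(-30, Function('k')(-4))) = Mul(Rational(102, 77), Add(-30, Mul(Rational(-18, 7), -4))) = Mul(Rational(102, 77), Add(-30, Rational(72, 7))) = Mul(Rational(102, 77), Rational(-138, 7)) = Rational(-14076, 539)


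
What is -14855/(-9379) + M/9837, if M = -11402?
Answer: 39189277/92261223 ≈ 0.42476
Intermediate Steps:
-14855/(-9379) + M/9837 = -14855/(-9379) - 11402/9837 = -14855*(-1/9379) - 11402*1/9837 = 14855/9379 - 11402/9837 = 39189277/92261223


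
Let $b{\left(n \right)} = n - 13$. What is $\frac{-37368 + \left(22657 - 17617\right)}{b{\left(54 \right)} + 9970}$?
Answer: $- \frac{10776}{3337} \approx -3.2292$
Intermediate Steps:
$b{\left(n \right)} = -13 + n$ ($b{\left(n \right)} = n - 13 = -13 + n$)
$\frac{-37368 + \left(22657 - 17617\right)}{b{\left(54 \right)} + 9970} = \frac{-37368 + \left(22657 - 17617\right)}{\left(-13 + 54\right) + 9970} = \frac{-37368 + 5040}{41 + 9970} = - \frac{32328}{10011} = \left(-32328\right) \frac{1}{10011} = - \frac{10776}{3337}$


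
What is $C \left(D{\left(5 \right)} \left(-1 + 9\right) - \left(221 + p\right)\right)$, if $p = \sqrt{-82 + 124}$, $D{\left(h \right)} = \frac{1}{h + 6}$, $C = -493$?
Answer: $\frac{1194539}{11} + 493 \sqrt{42} \approx 1.1179 \cdot 10^{5}$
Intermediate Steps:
$D{\left(h \right)} = \frac{1}{6 + h}$
$p = \sqrt{42} \approx 6.4807$
$C \left(D{\left(5 \right)} \left(-1 + 9\right) - \left(221 + p\right)\right) = - 493 \left(\frac{-1 + 9}{6 + 5} - \left(221 + \sqrt{42}\right)\right) = - 493 \left(\frac{1}{11} \cdot 8 - \left(221 + \sqrt{42}\right)\right) = - 493 \left(\frac{8}{11} - \left(221 + \sqrt{42}\right)\right) = - 493 \left(- \frac{2423}{11} - \sqrt{42}\right) = \frac{1194539}{11} + 493 \sqrt{42}$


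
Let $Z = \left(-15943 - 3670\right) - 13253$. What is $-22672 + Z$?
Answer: $-55538$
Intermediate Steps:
$Z = -32866$ ($Z = -19613 - 13253 = -32866$)
$-22672 + Z = -22672 - 32866 = -55538$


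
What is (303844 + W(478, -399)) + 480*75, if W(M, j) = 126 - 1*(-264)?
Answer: 340234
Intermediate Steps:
W(M, j) = 390 (W(M, j) = 126 + 264 = 390)
(303844 + W(478, -399)) + 480*75 = (303844 + 390) + 480*75 = 304234 + 36000 = 340234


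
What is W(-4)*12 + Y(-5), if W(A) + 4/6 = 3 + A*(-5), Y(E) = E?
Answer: 263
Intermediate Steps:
W(A) = 7/3 - 5*A (W(A) = -⅔ + (3 + A*(-5)) = -⅔ + (3 - 5*A) = 7/3 - 5*A)
W(-4)*12 + Y(-5) = (7/3 - 5*(-4))*12 - 5 = (7/3 + 20)*12 - 5 = (67/3)*12 - 5 = 268 - 5 = 263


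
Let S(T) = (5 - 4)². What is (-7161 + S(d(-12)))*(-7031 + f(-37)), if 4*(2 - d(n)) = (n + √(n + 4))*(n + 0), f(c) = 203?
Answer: 48888480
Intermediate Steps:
d(n) = 2 - n*(n + √(4 + n))/4 (d(n) = 2 - (n + √(n + 4))*(n + 0)/4 = 2 - (n + √(4 + n))*n/4 = 2 - n*(n + √(4 + n))/4)
S(T) = 1 (S(T) = 1² = 1)
(-7161 + S(d(-12)))*(-7031 + f(-37)) = (-7161 + 1)*(-7031 + 203) = -7160*(-6828) = 48888480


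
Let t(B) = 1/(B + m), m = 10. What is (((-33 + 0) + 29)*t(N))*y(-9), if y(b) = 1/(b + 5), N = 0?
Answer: ⅒ ≈ 0.10000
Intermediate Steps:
t(B) = 1/(10 + B) (t(B) = 1/(B + 10) = 1/(10 + B))
y(b) = 1/(5 + b)
(((-33 + 0) + 29)*t(N))*y(-9) = (((-33 + 0) + 29)/(10 + 0))/(5 - 9) = ((-33 + 29)/10)/(-4) = -4*⅒*(-¼) = -⅖*(-¼) = ⅒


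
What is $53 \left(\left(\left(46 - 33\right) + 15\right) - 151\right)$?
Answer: $-6519$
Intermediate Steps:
$53 \left(\left(\left(46 - 33\right) + 15\right) - 151\right) = 53 \left(\left(13 + 15\right) - 151\right) = 53 \left(28 - 151\right) = 53 \left(-123\right) = -6519$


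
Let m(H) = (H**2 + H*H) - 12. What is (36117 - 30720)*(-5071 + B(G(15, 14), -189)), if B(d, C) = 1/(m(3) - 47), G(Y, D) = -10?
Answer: -1122101064/41 ≈ -2.7368e+7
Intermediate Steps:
m(H) = -12 + 2*H**2 (m(H) = (H**2 + H**2) - 12 = 2*H**2 - 12 = -12 + 2*H**2)
B(d, C) = -1/41 (B(d, C) = 1/((-12 + 2*3**2) - 47) = 1/((-12 + 2*9) - 47) = 1/((-12 + 18) - 47) = 1/(6 - 47) = 1/(-41) = -1/41)
(36117 - 30720)*(-5071 + B(G(15, 14), -189)) = (36117 - 30720)*(-5071 - 1/41) = 5397*(-207912/41) = -1122101064/41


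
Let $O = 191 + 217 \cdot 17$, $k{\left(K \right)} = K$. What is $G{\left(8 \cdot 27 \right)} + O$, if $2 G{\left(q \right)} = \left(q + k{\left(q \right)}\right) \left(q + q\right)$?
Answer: $97192$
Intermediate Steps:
$O = 3880$ ($O = 191 + 3689 = 3880$)
$G{\left(q \right)} = 2 q^{2}$ ($G{\left(q \right)} = \frac{\left(q + q\right) \left(q + q\right)}{2} = \frac{2 q 2 q}{2} = \frac{4 q^{2}}{2} = 2 q^{2}$)
$G{\left(8 \cdot 27 \right)} + O = 2 \left(8 \cdot 27\right)^{2} + 3880 = 2 \cdot 216^{2} + 3880 = 2 \cdot 46656 + 3880 = 93312 + 3880 = 97192$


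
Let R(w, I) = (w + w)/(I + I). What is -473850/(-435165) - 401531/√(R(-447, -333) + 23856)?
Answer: 31590/29011 - 30887*√293946315/203705 ≈ -2598.5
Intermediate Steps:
R(w, I) = w/I (R(w, I) = (2*w)/((2*I)) = (2*w)*(1/(2*I)) = w/I)
-473850/(-435165) - 401531/√(R(-447, -333) + 23856) = -473850/(-435165) - 401531/√(-447/(-333) + 23856) = -473850*(-1/435165) - 401531/√(-447*(-1/333) + 23856) = 31590/29011 - 401531/√(149/111 + 23856) = 31590/29011 - 401531*√293946315/2648165 = 31590/29011 - 30887*√293946315/203705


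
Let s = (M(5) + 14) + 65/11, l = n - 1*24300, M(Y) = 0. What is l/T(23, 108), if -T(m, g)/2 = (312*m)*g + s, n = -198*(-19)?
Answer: 5379/405967 ≈ 0.013250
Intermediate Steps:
n = 3762
l = -20538 (l = 3762 - 1*24300 = 3762 - 24300 = -20538)
s = 219/11 (s = (0 + 14) + 65/11 = 14 + 65*(1/11) = 14 + 65/11 = 219/11 ≈ 19.909)
T(m, g) = -438/11 - 624*g*m (T(m, g) = -2*((312*m)*g + 219/11) = -2*(312*g*m + 219/11) = -2*(219/11 + 312*g*m) = -438/11 - 624*g*m)
l/T(23, 108) = -20538/(-438/11 - 624*108*23) = -20538/(-438/11 - 1550016) = -20538/(-17050614/11) = -20538*(-11/17050614) = 5379/405967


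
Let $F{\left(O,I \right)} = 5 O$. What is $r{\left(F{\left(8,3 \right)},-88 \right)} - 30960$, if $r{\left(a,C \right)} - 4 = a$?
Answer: $-30916$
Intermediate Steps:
$r{\left(a,C \right)} = 4 + a$
$r{\left(F{\left(8,3 \right)},-88 \right)} - 30960 = \left(4 + 5 \cdot 8\right) - 30960 = \left(4 + 40\right) - 30960 = 44 - 30960 = -30916$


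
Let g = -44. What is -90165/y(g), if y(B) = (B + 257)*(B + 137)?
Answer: -30055/6603 ≈ -4.5517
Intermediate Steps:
y(B) = (137 + B)*(257 + B) (y(B) = (257 + B)*(137 + B) = (137 + B)*(257 + B))
-90165/y(g) = -90165/(35209 + (-44)² + 394*(-44)) = -90165/(35209 + 1936 - 17336) = -90165/19809 = -90165*1/19809 = -30055/6603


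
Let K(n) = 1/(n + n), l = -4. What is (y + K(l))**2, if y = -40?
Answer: 103041/64 ≈ 1610.0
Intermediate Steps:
K(n) = 1/(2*n)
(y + K(l))**2 = (-40 + (1/2)/(-4))**2 = (-40 + (1/2)*(-1/4))**2 = (-40 - 1/8)**2 = (-321/8)**2 = 103041/64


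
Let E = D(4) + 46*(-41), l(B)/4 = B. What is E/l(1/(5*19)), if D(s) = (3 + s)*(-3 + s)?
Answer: -178505/4 ≈ -44626.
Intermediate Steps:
D(s) = (-3 + s)*(3 + s)
l(B) = 4*B
E = -1879 (E = (-9 + 4**2) + 46*(-41) = (-9 + 16) - 1886 = 7 - 1886 = -1879)
E/l(1/(5*19)) = -1879/(4/((5*19))) = -1879/(4/95) = -1879/(4*(1/95)) = -1879/4/95 = -1879*95/4 = -178505/4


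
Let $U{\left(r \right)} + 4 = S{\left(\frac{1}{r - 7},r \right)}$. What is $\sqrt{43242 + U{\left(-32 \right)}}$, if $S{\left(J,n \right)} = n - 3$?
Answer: $\sqrt{43203} \approx 207.85$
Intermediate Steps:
$S{\left(J,n \right)} = -3 + n$
$U{\left(r \right)} = -7 + r$ ($U{\left(r \right)} = -4 + \left(-3 + r\right) = -7 + r$)
$\sqrt{43242 + U{\left(-32 \right)}} = \sqrt{43242 - 39} = \sqrt{43203}$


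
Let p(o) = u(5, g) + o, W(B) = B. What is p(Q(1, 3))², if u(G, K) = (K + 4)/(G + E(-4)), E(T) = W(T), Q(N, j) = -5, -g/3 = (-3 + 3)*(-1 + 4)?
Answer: 1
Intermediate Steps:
g = 0 (g = -3*(-3 + 3)*(-1 + 4) = -0*3 = -3*0 = 0)
E(T) = T
u(G, K) = (4 + K)/(-4 + G) (u(G, K) = (K + 4)/(G - 4) = (4 + K)/(-4 + G))
p(o) = 4 + o (p(o) = (4 + 0)/(-4 + 5) + o = 4/1 + o = 1*4 + o = 4 + o)
p(Q(1, 3))² = (4 - 5)² = (-1)² = 1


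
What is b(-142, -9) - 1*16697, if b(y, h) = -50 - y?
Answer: -16605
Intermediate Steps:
b(-142, -9) - 1*16697 = (-50 - 1*(-142)) - 1*16697 = (-50 + 142) - 16697 = 92 - 16697 = -16605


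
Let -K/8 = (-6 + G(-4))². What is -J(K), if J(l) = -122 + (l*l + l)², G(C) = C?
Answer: -408576639878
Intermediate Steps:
K = -800 (K = -8*(-6 - 4)² = -8*(-10)² = -8*100 = -800)
J(l) = -122 + (l + l²)² (J(l) = -122 + (l² + l)² = -122 + (l + l²)²)
-J(K) = -(-122 + (-800)²*(1 - 800)²) = -(-122 + 640000*(-799)²) = -(-122 + 640000*638401) = -(-122 + 408576640000) = -1*408576639878 = -408576639878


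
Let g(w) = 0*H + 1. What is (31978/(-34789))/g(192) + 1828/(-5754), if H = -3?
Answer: -123797852/100087953 ≈ -1.2369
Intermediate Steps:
g(w) = 1 (g(w) = 0*(-3) + 1 = 0 + 1 = 1)
(31978/(-34789))/g(192) + 1828/(-5754) = (31978/(-34789))/1 + 1828/(-5754) = (31978*(-1/34789))*1 + 1828*(-1/5754) = -31978/34789*1 - 914/2877 = -31978/34789 - 914/2877 = -123797852/100087953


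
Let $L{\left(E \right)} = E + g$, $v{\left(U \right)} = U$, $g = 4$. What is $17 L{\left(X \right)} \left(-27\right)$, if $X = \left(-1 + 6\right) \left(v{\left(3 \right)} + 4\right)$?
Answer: $-17901$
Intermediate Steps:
$X = 35$ ($X = \left(-1 + 6\right) \left(3 + 4\right) = 5 \cdot 7 = 35$)
$L{\left(E \right)} = 4 + E$ ($L{\left(E \right)} = E + 4 = 4 + E$)
$17 L{\left(X \right)} \left(-27\right) = 17 \left(4 + 35\right) \left(-27\right) = 17 \cdot 39 \left(-27\right) = 663 \left(-27\right) = -17901$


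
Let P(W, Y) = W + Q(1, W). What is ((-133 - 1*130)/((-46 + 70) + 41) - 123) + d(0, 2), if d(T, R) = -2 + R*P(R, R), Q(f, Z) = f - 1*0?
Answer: -7998/65 ≈ -123.05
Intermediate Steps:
Q(f, Z) = f (Q(f, Z) = f + 0 = f)
P(W, Y) = 1 + W (P(W, Y) = W + 1 = 1 + W)
d(T, R) = -2 + R*(1 + R)
((-133 - 1*130)/((-46 + 70) + 41) - 123) + d(0, 2) = ((-133 - 1*130)/((-46 + 70) + 41) - 123) + (-2 + 2*(1 + 2)) = ((-133 - 130)/(24 + 41) - 123) + (-2 + 2*3) = (-263/65 - 123) + (-2 + 6) = (-263*1/65 - 123) + 4 = (-263/65 - 123) + 4 = -8258/65 + 4 = -7998/65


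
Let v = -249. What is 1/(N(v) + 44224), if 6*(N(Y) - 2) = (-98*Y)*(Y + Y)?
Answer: -1/1981140 ≈ -5.0476e-7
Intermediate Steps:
N(Y) = 2 - 98*Y²/3 (N(Y) = 2 + ((-98*Y)*(Y + Y))/6 = 2 + ((-98*Y)*(2*Y))/6 = 2 + (-196*Y²)/6 = 2 - 98*Y²/3)
1/(N(v) + 44224) = 1/((2 - 98/3*(-249)²) + 44224) = 1/((2 - 98/3*62001) + 44224) = 1/((2 - 2025366) + 44224) = 1/(-2025364 + 44224) = 1/(-1981140) = -1/1981140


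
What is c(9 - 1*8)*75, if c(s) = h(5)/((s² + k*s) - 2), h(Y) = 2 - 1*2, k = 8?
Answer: 0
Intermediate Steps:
h(Y) = 0 (h(Y) = 2 - 2 = 0)
c(s) = 0 (c(s) = 0/((s² + 8*s) - 2) = 0/(-2 + s² + 8*s) = 0)
c(9 - 1*8)*75 = 0*75 = 0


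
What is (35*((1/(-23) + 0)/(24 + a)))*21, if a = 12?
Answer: -245/276 ≈ -0.88768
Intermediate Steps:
(35*((1/(-23) + 0)/(24 + a)))*21 = (35*((1/(-23) + 0)/(24 + 12)))*21 = (35*((1*(-1/23) + 0)/36))*21 = (35*((-1/23 + 0)*(1/36)))*21 = (35*(-1/23*1/36))*21 = (35*(-1/828))*21 = -35/828*21 = -245/276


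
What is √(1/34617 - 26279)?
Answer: I*√31491089815614/34617 ≈ 162.11*I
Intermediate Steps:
√(1/34617 - 26279) = √(-909700142/34617) = I*√31491089815614/34617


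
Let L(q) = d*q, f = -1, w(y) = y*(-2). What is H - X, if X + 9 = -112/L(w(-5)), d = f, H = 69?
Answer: 334/5 ≈ 66.800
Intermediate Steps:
w(y) = -2*y
d = -1
L(q) = -q
X = 11/5 (X = -9 - 112/((-(-2)*(-5))) = -9 - 112/((-1*10)) = -9 - 112/(-10) = -9 - 112*(-1/10) = -9 + 56/5 = 11/5 ≈ 2.2000)
H - X = 69 - 1*11/5 = 69 - 11/5 = 334/5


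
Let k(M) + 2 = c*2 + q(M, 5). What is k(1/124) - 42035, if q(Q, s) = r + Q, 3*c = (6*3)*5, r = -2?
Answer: -5205395/124 ≈ -41979.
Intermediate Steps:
c = 30 (c = ((6*3)*5)/3 = (18*5)/3 = (1/3)*90 = 30)
q(Q, s) = -2 + Q
k(M) = 56 + M (k(M) = -2 + (30*2 + (-2 + M)) = -2 + (60 + (-2 + M)) = -2 + (58 + M) = 56 + M)
k(1/124) - 42035 = (56 + 1/124) - 42035 = 6945/124 - 42035 = -5205395/124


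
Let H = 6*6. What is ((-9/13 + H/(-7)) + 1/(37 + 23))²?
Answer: 1009269361/29811600 ≈ 33.855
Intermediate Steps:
H = 36
((-9/13 + H/(-7)) + 1/(37 + 23))² = ((-9/13 + 36/(-7)) + 1/(37 + 23))² = ((-9*1/13 + 36*(-⅐)) + 1/60)² = ((-9/13 - 36/7) + 1/60)² = (-531/91 + 1/60)² = (-31769/5460)² = 1009269361/29811600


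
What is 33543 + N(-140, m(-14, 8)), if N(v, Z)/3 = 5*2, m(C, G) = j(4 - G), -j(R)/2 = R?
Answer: 33573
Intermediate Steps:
j(R) = -2*R
m(C, G) = -8 + 2*G (m(C, G) = -2*(4 - G) = -8 + 2*G)
N(v, Z) = 30 (N(v, Z) = 3*(5*2) = 3*10 = 30)
33543 + N(-140, m(-14, 8)) = 33543 + 30 = 33573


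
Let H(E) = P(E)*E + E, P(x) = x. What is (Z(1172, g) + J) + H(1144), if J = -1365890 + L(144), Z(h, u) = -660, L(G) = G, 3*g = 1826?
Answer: -56526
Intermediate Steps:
g = 1826/3 (g = (⅓)*1826 = 1826/3 ≈ 608.67)
H(E) = E + E² (H(E) = E*E + E = E² + E = E + E²)
J = -1365746 (J = -1365890 + 144 = -1365746)
(Z(1172, g) + J) + H(1144) = (-660 - 1365746) + 1144*(1 + 1144) = -1366406 + 1144*1145 = -1366406 + 1309880 = -56526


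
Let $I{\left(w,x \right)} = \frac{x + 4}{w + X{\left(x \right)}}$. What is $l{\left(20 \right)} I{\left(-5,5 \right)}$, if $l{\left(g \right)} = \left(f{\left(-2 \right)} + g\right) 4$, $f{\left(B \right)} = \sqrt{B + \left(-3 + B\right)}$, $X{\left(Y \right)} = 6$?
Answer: $720 + 36 i \sqrt{7} \approx 720.0 + 95.247 i$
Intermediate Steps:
$f{\left(B \right)} = \sqrt{-3 + 2 B}$
$I{\left(w,x \right)} = \frac{4 + x}{6 + w}$ ($I{\left(w,x \right)} = \frac{x + 4}{w + 6} = \frac{4 + x}{6 + w}$)
$l{\left(g \right)} = 4 g + 4 i \sqrt{7}$ ($l{\left(g \right)} = \left(\sqrt{-3 + 2 \left(-2\right)} + g\right) 4 = \left(\sqrt{-3 - 4} + g\right) 4 = \left(\sqrt{-7} + g\right) 4 = \left(i \sqrt{7} + g\right) 4 = \left(g + i \sqrt{7}\right) 4 = 4 g + 4 i \sqrt{7}$)
$l{\left(20 \right)} I{\left(-5,5 \right)} = \left(4 \cdot 20 + 4 i \sqrt{7}\right) \frac{4 + 5}{6 - 5} = \left(80 + 4 i \sqrt{7}\right) 1^{-1} \cdot 9 = \left(80 + 4 i \sqrt{7}\right) 1 \cdot 9 = \left(80 + 4 i \sqrt{7}\right) 9 = 720 + 36 i \sqrt{7}$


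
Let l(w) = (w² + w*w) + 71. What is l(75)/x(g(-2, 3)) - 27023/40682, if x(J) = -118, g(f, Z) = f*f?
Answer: -115937409/1200119 ≈ -96.605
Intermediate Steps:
g(f, Z) = f²
l(w) = 71 + 2*w² (l(w) = (w² + w²) + 71 = 2*w² + 71 = 71 + 2*w²)
l(75)/x(g(-2, 3)) - 27023/40682 = (71 + 2*75²)/(-118) - 27023/40682 = (71 + 2*5625)*(-1/118) - 27023*1/40682 = (71 + 11250)*(-1/118) - 27023/40682 = 11321*(-1/118) - 27023/40682 = -11321/118 - 27023/40682 = -115937409/1200119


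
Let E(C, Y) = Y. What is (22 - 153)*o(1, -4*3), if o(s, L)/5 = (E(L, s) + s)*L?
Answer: 15720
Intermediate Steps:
o(s, L) = 10*L*s (o(s, L) = 5*((s + s)*L) = 5*((2*s)*L) = 5*(2*L*s) = 10*L*s)
(22 - 153)*o(1, -4*3) = (22 - 153)*(10*(-4*3)*1) = -1310*(-12) = -131*(-120) = 15720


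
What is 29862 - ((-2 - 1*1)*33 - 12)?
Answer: 29973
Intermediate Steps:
29862 - ((-2 - 1*1)*33 - 12) = 29862 - ((-2 - 1)*33 - 12) = 29862 - (-3*33 - 12) = 29862 - (-99 - 12) = 29862 - 1*(-111) = 29862 + 111 = 29973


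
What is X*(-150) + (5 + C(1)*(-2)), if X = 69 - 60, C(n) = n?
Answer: -1347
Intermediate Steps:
X = 9
X*(-150) + (5 + C(1)*(-2)) = 9*(-150) + (5 + 1*(-2)) = -1350 + (5 - 2) = -1350 + 3 = -1347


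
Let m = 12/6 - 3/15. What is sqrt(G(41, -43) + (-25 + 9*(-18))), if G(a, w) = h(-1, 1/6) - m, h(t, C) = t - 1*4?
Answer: I*sqrt(4845)/5 ≈ 13.921*I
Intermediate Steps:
m = 9/5 (m = 12*(1/6) - 3*1/15 = 2 - 1/5 = 9/5 ≈ 1.8000)
h(t, C) = -4 + t (h(t, C) = t - 4 = -4 + t)
G(a, w) = -34/5 (G(a, w) = (-4 - 1) - 1*9/5 = -5 - 9/5 = -34/5)
sqrt(G(41, -43) + (-25 + 9*(-18))) = sqrt(-34/5 + (-25 + 9*(-18))) = sqrt(-34/5 + (-25 - 162)) = sqrt(-34/5 - 187) = sqrt(-969/5) = I*sqrt(4845)/5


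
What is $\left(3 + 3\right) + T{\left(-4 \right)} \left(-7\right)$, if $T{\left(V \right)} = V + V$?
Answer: $62$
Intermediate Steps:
$T{\left(V \right)} = 2 V$
$\left(3 + 3\right) + T{\left(-4 \right)} \left(-7\right) = \left(3 + 3\right) + 2 \left(-4\right) \left(-7\right) = 6 - -56 = 6 + 56 = 62$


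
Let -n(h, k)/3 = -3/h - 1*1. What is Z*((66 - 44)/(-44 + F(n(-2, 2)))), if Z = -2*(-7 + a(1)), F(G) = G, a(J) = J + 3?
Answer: -264/91 ≈ -2.9011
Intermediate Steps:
n(h, k) = 3 + 9/h (n(h, k) = -3*(-3/h - 1*1) = -3*(-3/h - 1) = -3*(-1 - 3/h) = 3 + 9/h)
a(J) = 3 + J
Z = 6 (Z = -2*(-7 + (3 + 1)) = -2*(-7 + 4) = -2*(-3) = 6)
Z*((66 - 44)/(-44 + F(n(-2, 2)))) = 6*((66 - 44)/(-44 + (3 + 9/(-2)))) = 6*(22/(-44 + (3 + 9*(-½)))) = 6*(22/(-44 + (3 - 9/2))) = 6*(22/(-44 - 3/2)) = 6*(22/(-91/2)) = 6*(22*(-2/91)) = 6*(-44/91) = -264/91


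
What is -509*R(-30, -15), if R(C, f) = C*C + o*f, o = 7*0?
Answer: -458100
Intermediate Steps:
o = 0
R(C, f) = C² (R(C, f) = C*C + 0*f = C² + 0 = C²)
-509*R(-30, -15) = -509*(-30)² = -509*900 = -458100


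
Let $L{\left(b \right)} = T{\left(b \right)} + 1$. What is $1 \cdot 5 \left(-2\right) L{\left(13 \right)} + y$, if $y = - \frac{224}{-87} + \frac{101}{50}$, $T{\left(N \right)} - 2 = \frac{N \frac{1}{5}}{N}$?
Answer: $- \frac{119213}{4350} \approx -27.405$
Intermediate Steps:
$T{\left(N \right)} = \frac{11}{5}$ ($T{\left(N \right)} = 2 + \frac{N \frac{1}{5}}{N} = 2 + \frac{\frac{1}{5} N}{N} = 2 + \frac{1}{5} = \frac{11}{5}$)
$y = \frac{19987}{4350}$ ($y = \left(-224\right) \left(- \frac{1}{87}\right) + 101 \cdot \frac{1}{50} = \frac{224}{87} + \frac{101}{50} = \frac{19987}{4350} \approx 4.5947$)
$L{\left(b \right)} = \frac{16}{5}$ ($L{\left(b \right)} = \frac{11}{5} + 1 = \frac{16}{5}$)
$1 \cdot 5 \left(-2\right) L{\left(13 \right)} + y = 1 \cdot 5 \left(-2\right) \frac{16}{5} + \frac{19987}{4350} = 5 \left(-2\right) \frac{16}{5} + \frac{19987}{4350} = \left(-10\right) \frac{16}{5} + \frac{19987}{4350} = -32 + \frac{19987}{4350} = - \frac{119213}{4350}$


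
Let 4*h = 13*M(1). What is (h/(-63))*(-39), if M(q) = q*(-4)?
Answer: -169/21 ≈ -8.0476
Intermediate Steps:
M(q) = -4*q
h = -13 (h = (13*(-4*1))/4 = (13*(-4))/4 = (1/4)*(-52) = -13)
(h/(-63))*(-39) = -13/(-63)*(-39) = -13*(-1/63)*(-39) = (13/63)*(-39) = -169/21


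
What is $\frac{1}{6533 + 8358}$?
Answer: $\frac{1}{14891} \approx 6.7155 \cdot 10^{-5}$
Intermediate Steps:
$\frac{1}{6533 + 8358} = \frac{1}{14891}$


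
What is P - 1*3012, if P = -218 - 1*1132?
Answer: -4362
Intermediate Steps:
P = -1350 (P = -218 - 1132 = -1350)
P - 1*3012 = -1350 - 1*3012 = -1350 - 3012 = -4362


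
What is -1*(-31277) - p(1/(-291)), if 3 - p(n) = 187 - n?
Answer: 9155152/291 ≈ 31461.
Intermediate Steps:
p(n) = -184 + n (p(n) = 3 - (187 - n) = 3 + (-187 + n) = -184 + n)
-1*(-31277) - p(1/(-291)) = -1*(-31277) - (-184 + 1/(-291)) = 31277 - (-184 - 1/291) = 31277 - 1*(-53545/291) = 31277 + 53545/291 = 9155152/291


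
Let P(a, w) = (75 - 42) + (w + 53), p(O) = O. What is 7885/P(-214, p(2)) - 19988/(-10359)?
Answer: 83439659/911592 ≈ 91.532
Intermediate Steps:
P(a, w) = 86 + w (P(a, w) = 33 + (53 + w) = 86 + w)
7885/P(-214, p(2)) - 19988/(-10359) = 7885/(86 + 2) - 19988/(-10359) = 7885/88 - 19988*(-1/10359) = 7885*(1/88) + 19988/10359 = 7885/88 + 19988/10359 = 83439659/911592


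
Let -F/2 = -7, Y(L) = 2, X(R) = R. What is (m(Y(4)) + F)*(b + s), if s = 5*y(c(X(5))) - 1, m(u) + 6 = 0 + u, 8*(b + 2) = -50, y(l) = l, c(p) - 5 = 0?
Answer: 315/2 ≈ 157.50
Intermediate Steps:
c(p) = 5 (c(p) = 5 + 0 = 5)
b = -33/4 (b = -2 + (⅛)*(-50) = -2 - 25/4 = -33/4 ≈ -8.2500)
m(u) = -6 + u (m(u) = -6 + (0 + u) = -6 + u)
F = 14 (F = -2*(-7) = 14)
s = 24 (s = 5*5 - 1 = 25 - 1 = 24)
(m(Y(4)) + F)*(b + s) = ((-6 + 2) + 14)*(-33/4 + 24) = (-4 + 14)*(63/4) = 10*(63/4) = 315/2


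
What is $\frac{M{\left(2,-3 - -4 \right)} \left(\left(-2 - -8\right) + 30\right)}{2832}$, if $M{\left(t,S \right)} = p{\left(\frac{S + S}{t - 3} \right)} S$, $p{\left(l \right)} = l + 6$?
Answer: $\frac{3}{59} \approx 0.050847$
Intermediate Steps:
$p{\left(l \right)} = 6 + l$
$M{\left(t,S \right)} = S \left(6 + \frac{2 S}{-3 + t}\right)$ ($M{\left(t,S \right)} = \left(6 + \frac{S + S}{t - 3}\right) S = \left(6 + \frac{2 S}{-3 + t}\right) S = S \left(6 + \frac{2 S}{-3 + t}\right)$)
$\frac{M{\left(2,-3 - -4 \right)} \left(\left(-2 - -8\right) + 30\right)}{2832} = \frac{\frac{2 \left(-3 - -4\right) \left(-9 - -1 + 3 \cdot 2\right)}{-3 + 2} \left(\left(-2 - -8\right) + 30\right)}{2832} = \frac{2 \left(-3 + 4\right) \left(-9 + \left(-3 + 4\right) + 6\right)}{-1} \left(\left(-2 + 8\right) + 30\right) \frac{1}{2832} = 2 \cdot 1 \left(-1\right) \left(-9 + 1 + 6\right) \left(6 + 30\right) \frac{1}{2832} = 2 \cdot 1 \left(-1\right) \left(-2\right) 36 \cdot \frac{1}{2832} = 4 \cdot 36 \cdot \frac{1}{2832} = 144 \cdot \frac{1}{2832} = \frac{3}{59}$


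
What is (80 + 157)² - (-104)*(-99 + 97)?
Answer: 55961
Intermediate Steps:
(80 + 157)² - (-104)*(-99 + 97) = 237² - (-104)*(-2) = 56169 - 1*208 = 56169 - 208 = 55961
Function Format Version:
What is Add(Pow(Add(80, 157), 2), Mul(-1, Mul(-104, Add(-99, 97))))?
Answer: 55961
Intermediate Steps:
Add(Pow(Add(80, 157), 2), Mul(-1, Mul(-104, Add(-99, 97)))) = Add(Pow(237, 2), Mul(-1, Mul(-104, -2))) = Add(56169, Mul(-1, 208)) = Add(56169, -208) = 55961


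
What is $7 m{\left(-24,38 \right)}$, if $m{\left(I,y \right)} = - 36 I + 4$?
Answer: $6076$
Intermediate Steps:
$m{\left(I,y \right)} = 4 - 36 I$
$7 m{\left(-24,38 \right)} = 7 \left(4 - -864\right) = 7 \left(4 + 864\right) = 7 \cdot 868 = 6076$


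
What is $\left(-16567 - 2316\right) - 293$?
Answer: $-19176$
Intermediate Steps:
$\left(-16567 - 2316\right) - 293 = -18883 - 293 = -19176$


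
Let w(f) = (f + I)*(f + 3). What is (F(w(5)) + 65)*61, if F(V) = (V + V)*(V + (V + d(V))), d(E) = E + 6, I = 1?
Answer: 882365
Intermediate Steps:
d(E) = 6 + E
w(f) = (1 + f)*(3 + f) (w(f) = (f + 1)*(f + 3) = (1 + f)*(3 + f))
F(V) = 2*V*(6 + 3*V) (F(V) = (V + V)*(V + (V + (6 + V))) = (2*V)*(V + (6 + 2*V)) = (2*V)*(6 + 3*V) = 2*V*(6 + 3*V))
(F(w(5)) + 65)*61 = (6*(3 + 5**2 + 4*5)*(2 + (3 + 5**2 + 4*5)) + 65)*61 = (6*(3 + 25 + 20)*(2 + (3 + 25 + 20)) + 65)*61 = (6*48*(2 + 48) + 65)*61 = (6*48*50 + 65)*61 = (14400 + 65)*61 = 14465*61 = 882365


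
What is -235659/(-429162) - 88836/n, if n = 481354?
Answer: 12551727809/34429807558 ≈ 0.36456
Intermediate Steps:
-235659/(-429162) - 88836/n = -235659/(-429162) - 88836/481354 = -235659*(-1/429162) - 88836*1/481354 = 78553/143054 - 44418/240677 = 12551727809/34429807558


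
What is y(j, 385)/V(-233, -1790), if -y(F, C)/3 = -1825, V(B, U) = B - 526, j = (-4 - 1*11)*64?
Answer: -1825/253 ≈ -7.2134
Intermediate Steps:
j = -960 (j = (-4 - 11)*64 = -15*64 = -960)
V(B, U) = -526 + B
y(F, C) = 5475 (y(F, C) = -3*(-1825) = 5475)
y(j, 385)/V(-233, -1790) = 5475/(-526 - 233) = 5475/(-759) = 5475*(-1/759) = -1825/253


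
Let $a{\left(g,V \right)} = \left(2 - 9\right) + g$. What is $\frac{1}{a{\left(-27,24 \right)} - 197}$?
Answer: $- \frac{1}{231} \approx -0.004329$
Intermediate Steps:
$a{\left(g,V \right)} = -7 + g$
$\frac{1}{a{\left(-27,24 \right)} - 197} = \frac{1}{\left(-7 - 27\right) - 197} = \frac{1}{-34 - 197} = \frac{1}{-231} = - \frac{1}{231}$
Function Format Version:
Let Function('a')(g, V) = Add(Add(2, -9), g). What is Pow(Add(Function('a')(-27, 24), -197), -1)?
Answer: Rational(-1, 231) ≈ -0.0043290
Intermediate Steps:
Function('a')(g, V) = Add(-7, g)
Pow(Add(Function('a')(-27, 24), -197), -1) = Pow(Add(Add(-7, -27), -197), -1) = Pow(Add(-34, -197), -1) = Pow(-231, -1) = Rational(-1, 231)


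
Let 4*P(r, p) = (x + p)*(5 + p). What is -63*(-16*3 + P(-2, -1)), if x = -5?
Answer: 3402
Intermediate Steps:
P(r, p) = (-5 + p)*(5 + p)/4 (P(r, p) = ((-5 + p)*(5 + p))/4 = (-5 + p)*(5 + p)/4)
-63*(-16*3 + P(-2, -1)) = -63*(-16*3 + (-25/4 + (¼)*(-1)²)) = -63*(-48 + (-25/4 + (¼)*1)) = -63*(-48 + (-25/4 + ¼)) = -63*(-48 - 6) = -63*(-54) = 3402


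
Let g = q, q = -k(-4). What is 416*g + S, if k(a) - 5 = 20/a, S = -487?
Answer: -487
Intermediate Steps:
k(a) = 5 + 20/a
q = 0 (q = -(5 + 20/(-4)) = -(5 + 20*(-¼)) = -(5 - 5) = -1*0 = 0)
g = 0
416*g + S = 416*0 - 487 = 0 - 487 = -487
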